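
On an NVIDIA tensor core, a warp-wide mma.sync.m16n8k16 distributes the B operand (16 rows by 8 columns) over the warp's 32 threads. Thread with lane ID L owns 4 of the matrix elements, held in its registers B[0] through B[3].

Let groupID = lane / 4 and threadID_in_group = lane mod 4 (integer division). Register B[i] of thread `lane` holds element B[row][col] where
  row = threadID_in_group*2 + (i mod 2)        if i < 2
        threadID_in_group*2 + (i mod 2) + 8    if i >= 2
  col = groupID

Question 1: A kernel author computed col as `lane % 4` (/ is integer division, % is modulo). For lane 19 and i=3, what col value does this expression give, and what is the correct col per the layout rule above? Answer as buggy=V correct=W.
`lane % 4`[19,3]->3
L=19->g=19>>2=4, t=19&3=3
[3]->row 3·2+1+8=15  col g=4
col: 3 vs 4

buggy=3 correct=4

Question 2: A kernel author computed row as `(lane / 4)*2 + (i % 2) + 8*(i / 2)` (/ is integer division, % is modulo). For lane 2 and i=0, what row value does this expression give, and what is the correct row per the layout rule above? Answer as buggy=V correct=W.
buggy=0 correct=4

`(lane / 4)*2 + (i % 2) + 8*(i / 2)`[2,0]->0
lane 2->2/4=0, 2 mod 4=2
i=0  r:2·2+0+0->4  c:0
row: 0 vs 4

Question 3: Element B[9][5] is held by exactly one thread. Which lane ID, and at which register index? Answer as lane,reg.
20,3

c:5=>grp=5  r:9=>rB=1,tig=0,lo=1
L=5*4+0=20  i=1*2+1=3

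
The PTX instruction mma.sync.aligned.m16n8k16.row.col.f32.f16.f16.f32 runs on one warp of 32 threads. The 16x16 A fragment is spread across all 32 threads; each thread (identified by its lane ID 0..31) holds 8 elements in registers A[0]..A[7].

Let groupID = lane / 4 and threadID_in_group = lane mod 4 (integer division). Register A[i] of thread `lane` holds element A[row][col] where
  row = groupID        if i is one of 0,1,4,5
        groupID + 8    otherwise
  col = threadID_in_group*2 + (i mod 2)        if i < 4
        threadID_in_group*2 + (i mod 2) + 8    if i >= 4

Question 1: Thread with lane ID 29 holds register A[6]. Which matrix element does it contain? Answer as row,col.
lane 29->29/4=7, 29 mod 4=1
i=6  r:7+8->15  c:2·1+0+8->10

15,10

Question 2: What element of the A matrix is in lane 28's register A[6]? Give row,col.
15,8

lane 28: grp=7 (28/4), tig=0 (28%4)
i=6: r=7+8=15, c=0*2+0+8=8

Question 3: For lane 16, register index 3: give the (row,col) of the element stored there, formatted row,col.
lane 16→16/4=4, 16 mod 4=0
i=3  r:4+8→12  c:2·0+1+0→1

12,1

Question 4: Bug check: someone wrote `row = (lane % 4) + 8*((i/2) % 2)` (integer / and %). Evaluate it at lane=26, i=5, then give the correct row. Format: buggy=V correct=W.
`(lane % 4) + 8*((i/2) % 2)`[26,5]=>2
26: grp=6,tig=2
[5] (6+0,2*2+1+8) = (6,13)
row: 2 vs 6

buggy=2 correct=6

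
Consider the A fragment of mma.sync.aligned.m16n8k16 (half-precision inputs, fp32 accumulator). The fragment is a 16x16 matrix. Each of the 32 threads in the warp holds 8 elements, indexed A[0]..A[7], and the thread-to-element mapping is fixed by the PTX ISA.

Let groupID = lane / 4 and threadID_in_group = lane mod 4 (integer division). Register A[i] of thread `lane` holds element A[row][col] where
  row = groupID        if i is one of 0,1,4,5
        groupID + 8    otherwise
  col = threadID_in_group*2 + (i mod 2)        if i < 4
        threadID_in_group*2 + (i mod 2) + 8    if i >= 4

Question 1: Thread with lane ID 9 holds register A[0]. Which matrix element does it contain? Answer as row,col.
2,2

9: grp=2,tig=1
[0] (2+0,1*2+0+0) = (2,2)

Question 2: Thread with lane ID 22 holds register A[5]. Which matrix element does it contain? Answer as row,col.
lane 22: g=5 (22/4), t=2 (22%4)
i=5: r=5+0=5, c=2*2+1+8=13

5,13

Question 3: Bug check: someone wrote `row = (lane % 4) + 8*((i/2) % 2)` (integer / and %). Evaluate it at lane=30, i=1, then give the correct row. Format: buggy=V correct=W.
`(lane % 4) + 8*((i/2) % 2)`[30,1]⇒2
lane 30⇒30/4=7, 30 mod 4=2
i=1  r:7+0⇒7  c:2·2+1+0⇒5
row: 2 vs 7

buggy=2 correct=7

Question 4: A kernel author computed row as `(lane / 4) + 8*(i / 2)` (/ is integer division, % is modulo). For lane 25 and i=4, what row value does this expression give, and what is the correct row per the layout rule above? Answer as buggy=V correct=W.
`(lane / 4) + 8*(i / 2)`[25,4]->22
25: gid=6,tid=1
[4] (6+0,1*2+0+8) = (6,10)
row: 22 vs 6

buggy=22 correct=6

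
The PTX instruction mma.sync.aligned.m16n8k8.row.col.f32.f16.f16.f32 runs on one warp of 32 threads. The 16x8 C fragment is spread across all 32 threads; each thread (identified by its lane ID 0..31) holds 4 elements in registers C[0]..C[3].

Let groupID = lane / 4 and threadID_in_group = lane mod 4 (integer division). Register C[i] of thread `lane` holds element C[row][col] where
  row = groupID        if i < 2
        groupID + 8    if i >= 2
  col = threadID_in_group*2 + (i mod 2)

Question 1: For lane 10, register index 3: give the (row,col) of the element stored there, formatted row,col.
10,5

lane 10: gid=2 (10/4), tid=2 (10%4)
i=3: r=2+8=10, c=2*2+1=5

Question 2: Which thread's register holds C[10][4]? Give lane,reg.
10,2

r: 10->gid=2,r8=1  c: 4->tid=2,i&1=0
L=2*4+2=10  i=1*2+0=2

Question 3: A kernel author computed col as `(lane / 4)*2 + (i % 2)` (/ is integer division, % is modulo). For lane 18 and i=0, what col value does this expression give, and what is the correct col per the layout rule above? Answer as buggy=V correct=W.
`(lane / 4)*2 + (i % 2)`[18,0]=>8
lane 18=>18/4=4, 18 mod 4=2
i=0  r:4+0=>4  c:2·2+0=>4
col: 8 vs 4

buggy=8 correct=4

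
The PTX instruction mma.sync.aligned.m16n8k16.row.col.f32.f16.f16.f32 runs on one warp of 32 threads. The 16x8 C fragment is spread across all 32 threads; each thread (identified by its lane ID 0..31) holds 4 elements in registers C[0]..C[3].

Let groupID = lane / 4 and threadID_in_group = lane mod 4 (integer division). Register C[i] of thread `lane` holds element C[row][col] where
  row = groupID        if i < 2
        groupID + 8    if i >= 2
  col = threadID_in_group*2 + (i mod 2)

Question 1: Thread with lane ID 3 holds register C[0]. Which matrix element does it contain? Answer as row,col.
lane 3: gr=0 (3/4), th=3 (3%4)
i=0: r=0+0=0, c=3*2+0=6

0,6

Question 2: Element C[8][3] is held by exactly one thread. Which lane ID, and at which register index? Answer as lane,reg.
1,3

r=8->g=0,rb=1  c=3->t=1,b0=1
L=0*4+1=1  i=1*2+1=3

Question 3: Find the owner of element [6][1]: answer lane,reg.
r=6->g=6,rb=0  c=1->t=0,b0=1
L=6*4+0=24  i=0*2+1=1

24,1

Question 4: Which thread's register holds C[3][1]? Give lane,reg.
r=3->g=3,rb=0  c=1->t=0,b0=1
L=3*4+0=12  i=0*2+1=1

12,1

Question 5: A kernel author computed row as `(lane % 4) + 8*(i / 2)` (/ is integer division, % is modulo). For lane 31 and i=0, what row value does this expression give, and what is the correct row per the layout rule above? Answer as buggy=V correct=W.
`(lane % 4) + 8*(i / 2)`[31,0]->3
31: g=7,t=3
[0] (7+0,3*2+0) = (7,6)
row: 3 vs 7

buggy=3 correct=7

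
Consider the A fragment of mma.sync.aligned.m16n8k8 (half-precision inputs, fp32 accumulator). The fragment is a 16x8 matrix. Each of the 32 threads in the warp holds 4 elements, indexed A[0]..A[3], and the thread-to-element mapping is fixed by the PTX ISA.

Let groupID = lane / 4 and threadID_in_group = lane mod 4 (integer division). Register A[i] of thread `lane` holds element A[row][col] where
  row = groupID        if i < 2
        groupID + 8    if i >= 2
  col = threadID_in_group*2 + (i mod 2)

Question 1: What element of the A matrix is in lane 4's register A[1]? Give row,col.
1,1

L=4->gid=4>>2=1, tid=4&3=0
[1]->row 1+0=1  col 0·2+1=1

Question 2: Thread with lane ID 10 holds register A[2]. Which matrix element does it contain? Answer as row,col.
10,4

10: G=2,T=2
[2] (2+8,2*2+0) = (10,4)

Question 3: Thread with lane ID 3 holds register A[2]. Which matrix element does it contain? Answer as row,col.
8,6

lane 3→3/4=0, 3 mod 4=3
i=2  r:0+8→8  c:2·3+0→6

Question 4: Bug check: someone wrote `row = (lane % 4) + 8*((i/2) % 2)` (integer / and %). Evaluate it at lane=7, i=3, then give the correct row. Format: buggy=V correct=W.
buggy=11 correct=9

`(lane % 4) + 8*((i/2) % 2)`[7,3]⇒11
L=7⇒gr=7>>2=1, th=7&3=3
[3]⇒row 1+8=9  col 3·2+1=7
row: 11 vs 9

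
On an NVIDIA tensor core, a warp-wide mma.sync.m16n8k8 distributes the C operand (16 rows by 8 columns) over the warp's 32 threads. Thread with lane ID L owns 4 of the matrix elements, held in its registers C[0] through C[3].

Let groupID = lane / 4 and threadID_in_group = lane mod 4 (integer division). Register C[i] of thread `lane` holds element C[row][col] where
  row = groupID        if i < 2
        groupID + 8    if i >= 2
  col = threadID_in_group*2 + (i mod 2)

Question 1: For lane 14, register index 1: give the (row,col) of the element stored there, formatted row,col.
3,5

lane 14: G=3 (14/4), T=2 (14%4)
i=1: r=3+0=3, c=2*2+1=5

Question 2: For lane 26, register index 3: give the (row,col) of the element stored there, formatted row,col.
14,5

lane 26: G=6 (26/4), T=2 (26%4)
i=3: r=6+8=14, c=2*2+1=5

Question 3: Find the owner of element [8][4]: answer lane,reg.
2,2

r=8⇒gr=0,Rb=1  c=4⇒th=2,odd=0
L=0*4+2=2  i=1*2+0=2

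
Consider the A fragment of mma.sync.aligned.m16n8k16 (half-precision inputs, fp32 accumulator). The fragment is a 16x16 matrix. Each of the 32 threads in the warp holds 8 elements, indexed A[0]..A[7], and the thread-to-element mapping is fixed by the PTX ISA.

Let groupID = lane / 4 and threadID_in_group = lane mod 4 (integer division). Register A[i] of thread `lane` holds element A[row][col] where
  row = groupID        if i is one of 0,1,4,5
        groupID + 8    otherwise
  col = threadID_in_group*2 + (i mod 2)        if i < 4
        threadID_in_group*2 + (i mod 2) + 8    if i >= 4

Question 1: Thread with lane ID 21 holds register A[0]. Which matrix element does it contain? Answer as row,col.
5,2

L=21->gid=21>>2=5, tid=21&3=1
[0]->row 5+0=5  col 1·2+0+0=2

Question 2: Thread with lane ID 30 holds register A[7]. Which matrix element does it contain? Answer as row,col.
L=30→G=30>>2=7, T=30&3=2
[7]→row 7+8=15  col 2·2+1+8=13

15,13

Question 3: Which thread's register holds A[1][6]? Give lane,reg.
7,0

r:1=>grp=1,rB=0  c:6=>cB=0,tig=3,lo=0
L=1*4+3=7  i=0*4+0*2+0=0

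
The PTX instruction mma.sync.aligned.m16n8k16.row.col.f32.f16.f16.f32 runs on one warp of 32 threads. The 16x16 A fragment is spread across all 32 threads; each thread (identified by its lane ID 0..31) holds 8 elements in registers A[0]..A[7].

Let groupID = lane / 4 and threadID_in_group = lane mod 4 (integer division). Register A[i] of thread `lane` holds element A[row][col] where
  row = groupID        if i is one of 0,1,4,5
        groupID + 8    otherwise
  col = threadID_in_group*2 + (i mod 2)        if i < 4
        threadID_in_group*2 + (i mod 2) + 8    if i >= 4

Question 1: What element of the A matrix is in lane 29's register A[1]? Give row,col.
L=29->g=29>>2=7, t=29&3=1
[1]->row 7+0=7  col 1·2+1+0=3

7,3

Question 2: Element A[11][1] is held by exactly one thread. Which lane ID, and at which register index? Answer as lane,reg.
12,3

r: 11->gid=3,r8=1  c: 1->c8=0,tid=0,i&1=1
L=3*4+0=12  i=0*4+1*2+1=3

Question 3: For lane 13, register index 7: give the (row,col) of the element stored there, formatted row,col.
lane 13=>13/4=3, 13 mod 4=1
i=7  r:3+8=>11  c:2·1+1+8=>11

11,11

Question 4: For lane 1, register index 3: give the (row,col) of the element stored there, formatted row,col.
8,3

L=1->g=1>>2=0, t=1&3=1
[3]->row 0+8=8  col 1·2+1+0=3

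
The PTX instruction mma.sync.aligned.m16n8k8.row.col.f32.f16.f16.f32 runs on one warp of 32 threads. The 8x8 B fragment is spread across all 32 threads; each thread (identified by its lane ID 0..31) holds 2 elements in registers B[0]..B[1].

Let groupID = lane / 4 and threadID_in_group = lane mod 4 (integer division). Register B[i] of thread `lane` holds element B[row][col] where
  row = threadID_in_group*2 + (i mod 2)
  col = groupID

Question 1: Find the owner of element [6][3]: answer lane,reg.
15,0

c=3→G=3  r=6→T=3,p=0
L=3*4+3=15  i=0=0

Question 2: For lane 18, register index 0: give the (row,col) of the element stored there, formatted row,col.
4,4

L=18→G=18>>2=4, T=18&3=2
[0]→row 2·2+0=4  col G=4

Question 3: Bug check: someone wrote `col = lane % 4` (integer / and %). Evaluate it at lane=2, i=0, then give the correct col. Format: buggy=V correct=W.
`lane % 4`[2,0]→2
lane 2→2/4=0, 2 mod 4=2
i=0  r:2·2+0→4  c:0
col: 2 vs 0

buggy=2 correct=0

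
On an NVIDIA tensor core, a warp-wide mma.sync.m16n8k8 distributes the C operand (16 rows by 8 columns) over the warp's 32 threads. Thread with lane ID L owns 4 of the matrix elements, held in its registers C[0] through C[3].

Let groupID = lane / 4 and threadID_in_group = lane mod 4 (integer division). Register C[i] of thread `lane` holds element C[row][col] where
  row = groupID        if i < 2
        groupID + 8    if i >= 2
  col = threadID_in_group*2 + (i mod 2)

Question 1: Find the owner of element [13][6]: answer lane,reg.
r: 13->gid=5,r8=1  c: 6->tid=3,i&1=0
L=5*4+3=23  i=1*2+0=2

23,2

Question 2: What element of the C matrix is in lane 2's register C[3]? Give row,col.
2: g=0,t=2
[3] (0+8,2*2+1) = (8,5)

8,5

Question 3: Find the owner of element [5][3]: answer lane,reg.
21,1

r: 5->gid=5,r8=0  c: 3->tid=1,i&1=1
L=5*4+1=21  i=0*2+1=1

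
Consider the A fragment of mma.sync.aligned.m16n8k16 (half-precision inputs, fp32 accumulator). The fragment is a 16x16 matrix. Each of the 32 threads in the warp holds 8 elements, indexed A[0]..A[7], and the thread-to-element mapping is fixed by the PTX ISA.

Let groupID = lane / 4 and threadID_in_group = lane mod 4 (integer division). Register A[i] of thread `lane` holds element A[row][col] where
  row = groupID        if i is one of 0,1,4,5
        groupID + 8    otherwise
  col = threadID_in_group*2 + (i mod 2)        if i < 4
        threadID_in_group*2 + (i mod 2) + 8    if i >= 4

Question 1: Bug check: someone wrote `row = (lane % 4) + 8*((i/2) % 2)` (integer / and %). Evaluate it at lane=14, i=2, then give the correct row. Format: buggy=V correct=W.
buggy=10 correct=11

`(lane % 4) + 8*((i/2) % 2)`[14,2]⇒10
lane 14: gr=3 (14/4), th=2 (14%4)
i=2: r=3+8=11, c=2*2+0+0=4
row: 10 vs 11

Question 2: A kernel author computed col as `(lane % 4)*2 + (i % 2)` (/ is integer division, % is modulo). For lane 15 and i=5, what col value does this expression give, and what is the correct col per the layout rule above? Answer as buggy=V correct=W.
buggy=7 correct=15

`(lane % 4)*2 + (i % 2)`[15,5]→7
15: G=3,T=3
[5] (3+0,3*2+1+8) = (3,15)
col: 7 vs 15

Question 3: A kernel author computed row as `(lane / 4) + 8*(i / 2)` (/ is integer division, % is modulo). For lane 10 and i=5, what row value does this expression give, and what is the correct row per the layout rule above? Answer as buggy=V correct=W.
`(lane / 4) + 8*(i / 2)`[10,5]->18
lane 10: g=2 (10/4), t=2 (10%4)
i=5: r=2+0=2, c=2*2+1+8=13
row: 18 vs 2

buggy=18 correct=2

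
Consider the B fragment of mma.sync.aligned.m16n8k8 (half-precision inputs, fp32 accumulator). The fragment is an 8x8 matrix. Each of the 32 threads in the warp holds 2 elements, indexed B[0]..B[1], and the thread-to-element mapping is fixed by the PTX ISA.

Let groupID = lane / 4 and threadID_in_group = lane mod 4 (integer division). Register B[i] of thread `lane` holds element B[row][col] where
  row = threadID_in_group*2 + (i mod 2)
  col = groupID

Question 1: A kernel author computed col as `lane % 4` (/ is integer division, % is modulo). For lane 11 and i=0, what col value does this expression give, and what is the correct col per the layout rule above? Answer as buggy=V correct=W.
buggy=3 correct=2

`lane % 4`[11,0]->3
11: gid=2,tid=3
[0] (3*2+0,2) = (6,2)
col: 3 vs 2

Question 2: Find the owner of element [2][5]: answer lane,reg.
21,0

c=5->g=5  r=2->t=1,b0=0
L=5*4+1=21  i=0=0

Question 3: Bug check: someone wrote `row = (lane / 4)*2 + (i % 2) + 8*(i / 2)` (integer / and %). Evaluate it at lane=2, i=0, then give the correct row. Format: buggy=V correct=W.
`(lane / 4)*2 + (i % 2) + 8*(i / 2)`[2,0]->0
lane 2: g=0 (2/4), t=2 (2%4)
i=0: r=2*2+0=4, c=g=0
row: 0 vs 4

buggy=0 correct=4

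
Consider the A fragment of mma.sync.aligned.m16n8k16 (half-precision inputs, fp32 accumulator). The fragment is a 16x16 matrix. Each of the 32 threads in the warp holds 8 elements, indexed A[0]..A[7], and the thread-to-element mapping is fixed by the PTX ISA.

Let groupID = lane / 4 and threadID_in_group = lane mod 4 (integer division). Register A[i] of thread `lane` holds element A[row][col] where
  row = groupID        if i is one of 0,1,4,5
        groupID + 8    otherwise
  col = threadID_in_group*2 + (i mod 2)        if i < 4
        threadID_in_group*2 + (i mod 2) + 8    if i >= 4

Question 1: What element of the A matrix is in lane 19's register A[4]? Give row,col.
4,14

lane 19: gr=4 (19/4), th=3 (19%4)
i=4: r=4+0=4, c=3*2+0+8=14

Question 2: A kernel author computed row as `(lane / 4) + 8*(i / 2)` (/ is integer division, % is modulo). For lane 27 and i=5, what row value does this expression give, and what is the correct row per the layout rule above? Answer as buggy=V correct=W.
buggy=22 correct=6

`(lane / 4) + 8*(i / 2)`[27,5]=>22
lane 27=>27/4=6, 27 mod 4=3
i=5  r:6+0=>6  c:2·3+1+8=>15
row: 22 vs 6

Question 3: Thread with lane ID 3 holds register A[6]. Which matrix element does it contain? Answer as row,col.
L=3→G=3>>2=0, T=3&3=3
[6]→row 0+8=8  col 3·2+0+8=14

8,14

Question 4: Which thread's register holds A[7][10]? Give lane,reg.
29,4

r=7->g=7,rb=0  c=10->cb=1,t=1,b0=0
L=7*4+1=29  i=1*4+0*2+0=4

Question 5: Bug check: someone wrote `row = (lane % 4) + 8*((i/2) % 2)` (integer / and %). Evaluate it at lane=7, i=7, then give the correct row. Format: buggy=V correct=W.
`(lane % 4) + 8*((i/2) % 2)`[7,7]=>11
7: grp=1,tig=3
[7] (1+8,3*2+1+8) = (9,15)
row: 11 vs 9

buggy=11 correct=9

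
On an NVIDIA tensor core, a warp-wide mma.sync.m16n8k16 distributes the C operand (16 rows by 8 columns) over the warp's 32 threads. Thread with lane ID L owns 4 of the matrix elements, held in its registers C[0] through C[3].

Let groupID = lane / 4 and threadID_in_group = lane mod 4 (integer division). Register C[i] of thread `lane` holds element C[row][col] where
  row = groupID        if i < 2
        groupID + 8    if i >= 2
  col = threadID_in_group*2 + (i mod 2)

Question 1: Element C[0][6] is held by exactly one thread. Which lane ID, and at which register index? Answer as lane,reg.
3,0

r=0⇒gr=0,Rb=0  c=6⇒th=3,odd=0
L=0*4+3=3  i=0*2+0=0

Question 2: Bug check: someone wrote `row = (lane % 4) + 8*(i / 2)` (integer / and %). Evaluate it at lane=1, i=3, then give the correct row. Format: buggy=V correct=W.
`(lane % 4) + 8*(i / 2)`[1,3]=>9
lane 1: grp=0 (1/4), tig=1 (1%4)
i=3: r=0+8=8, c=1*2+1=3
row: 9 vs 8

buggy=9 correct=8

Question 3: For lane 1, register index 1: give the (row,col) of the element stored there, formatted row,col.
0,3

lane 1: gid=0 (1/4), tid=1 (1%4)
i=1: r=0+0=0, c=1*2+1=3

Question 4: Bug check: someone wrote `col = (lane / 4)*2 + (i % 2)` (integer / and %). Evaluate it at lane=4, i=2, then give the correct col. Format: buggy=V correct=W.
buggy=2 correct=0

`(lane / 4)*2 + (i % 2)`[4,2]⇒2
L=4⇒gr=4>>2=1, th=4&3=0
[2]⇒row 1+8=9  col 0·2+0=0
col: 2 vs 0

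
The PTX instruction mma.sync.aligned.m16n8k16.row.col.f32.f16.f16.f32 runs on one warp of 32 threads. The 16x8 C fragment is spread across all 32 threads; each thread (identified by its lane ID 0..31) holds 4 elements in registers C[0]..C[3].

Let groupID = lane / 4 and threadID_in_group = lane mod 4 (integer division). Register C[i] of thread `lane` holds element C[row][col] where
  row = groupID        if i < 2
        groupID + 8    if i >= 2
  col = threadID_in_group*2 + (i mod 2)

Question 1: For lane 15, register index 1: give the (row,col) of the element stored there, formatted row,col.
3,7

L=15->gid=15>>2=3, tid=15&3=3
[1]->row 3+0=3  col 3·2+1=7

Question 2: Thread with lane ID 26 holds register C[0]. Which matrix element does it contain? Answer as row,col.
lane 26->26/4=6, 26 mod 4=2
i=0  r:6+0->6  c:2·2+0->4

6,4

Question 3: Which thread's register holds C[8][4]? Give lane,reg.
2,2

r=8⇒gr=0,Rb=1  c=4⇒th=2,odd=0
L=0*4+2=2  i=1*2+0=2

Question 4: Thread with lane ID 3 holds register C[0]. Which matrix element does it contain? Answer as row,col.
0,6

lane 3: grp=0 (3/4), tig=3 (3%4)
i=0: r=0+0=0, c=3*2+0=6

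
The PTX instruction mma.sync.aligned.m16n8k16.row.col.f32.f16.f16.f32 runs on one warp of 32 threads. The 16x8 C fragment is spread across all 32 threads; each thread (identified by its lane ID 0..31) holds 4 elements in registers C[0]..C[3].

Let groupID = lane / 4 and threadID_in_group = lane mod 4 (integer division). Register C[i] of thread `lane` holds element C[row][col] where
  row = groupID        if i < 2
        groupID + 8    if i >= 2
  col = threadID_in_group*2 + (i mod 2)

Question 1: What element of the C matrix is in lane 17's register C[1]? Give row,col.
4,3

lane 17: G=4 (17/4), T=1 (17%4)
i=1: r=4+0=4, c=1*2+1=3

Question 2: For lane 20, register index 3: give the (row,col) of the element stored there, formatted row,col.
13,1

L=20⇒gr=20>>2=5, th=20&3=0
[3]⇒row 5+8=13  col 0·2+1=1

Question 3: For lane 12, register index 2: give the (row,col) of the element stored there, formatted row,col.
12: G=3,T=0
[2] (3+8,0*2+0) = (11,0)

11,0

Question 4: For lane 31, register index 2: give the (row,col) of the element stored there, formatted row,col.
lane 31: gid=7 (31/4), tid=3 (31%4)
i=2: r=7+8=15, c=3*2+0=6

15,6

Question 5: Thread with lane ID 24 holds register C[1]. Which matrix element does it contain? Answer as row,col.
6,1

lane 24: gr=6 (24/4), th=0 (24%4)
i=1: r=6+0=6, c=0*2+1=1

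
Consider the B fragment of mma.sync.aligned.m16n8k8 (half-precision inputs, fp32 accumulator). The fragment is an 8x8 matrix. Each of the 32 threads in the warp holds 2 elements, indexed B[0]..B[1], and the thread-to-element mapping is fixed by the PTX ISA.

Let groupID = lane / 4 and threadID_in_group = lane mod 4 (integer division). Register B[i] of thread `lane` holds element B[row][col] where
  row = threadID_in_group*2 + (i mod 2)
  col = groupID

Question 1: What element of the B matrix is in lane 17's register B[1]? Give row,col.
lane 17: g=4 (17/4), t=1 (17%4)
i=1: r=1*2+1=3, c=g=4

3,4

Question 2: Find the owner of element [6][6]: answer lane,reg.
27,0

c=6->g=6  r=6->t=3,b0=0
L=6*4+3=27  i=0=0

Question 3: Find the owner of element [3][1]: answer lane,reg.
5,1

c=1->g=1  r=3->t=1,b0=1
L=1*4+1=5  i=1=1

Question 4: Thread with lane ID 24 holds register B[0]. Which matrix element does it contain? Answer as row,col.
0,6

L=24->gid=24>>2=6, tid=24&3=0
[0]->row 0·2+0=0  col gid=6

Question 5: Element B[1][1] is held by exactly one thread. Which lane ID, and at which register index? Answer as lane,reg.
4,1

c: 1->gid=1  r: 1->tid=0,i&1=1
L=1*4+0=4  i=1=1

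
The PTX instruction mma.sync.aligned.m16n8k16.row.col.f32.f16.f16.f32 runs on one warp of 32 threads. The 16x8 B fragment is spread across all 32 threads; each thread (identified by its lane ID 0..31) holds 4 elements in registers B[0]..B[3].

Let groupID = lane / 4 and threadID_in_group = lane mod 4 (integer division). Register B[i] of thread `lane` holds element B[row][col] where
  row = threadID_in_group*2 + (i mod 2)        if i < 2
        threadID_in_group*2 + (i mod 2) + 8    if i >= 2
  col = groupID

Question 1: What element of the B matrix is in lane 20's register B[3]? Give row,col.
lane 20: gr=5 (20/4), th=0 (20%4)
i=3: r=0*2+1+8=9, c=gr=5

9,5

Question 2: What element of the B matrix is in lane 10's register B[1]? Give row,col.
5,2

L=10->g=10>>2=2, t=10&3=2
[1]->row 2·2+1+0=5  col g=2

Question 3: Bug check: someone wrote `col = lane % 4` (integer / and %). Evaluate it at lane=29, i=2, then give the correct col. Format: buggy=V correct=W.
`lane % 4`[29,2]⇒1
L=29⇒gr=29>>2=7, th=29&3=1
[2]⇒row 1·2+0+8=10  col gr=7
col: 1 vs 7

buggy=1 correct=7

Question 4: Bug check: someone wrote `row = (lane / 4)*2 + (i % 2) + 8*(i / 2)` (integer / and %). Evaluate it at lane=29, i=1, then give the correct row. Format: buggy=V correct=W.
buggy=15 correct=3

`(lane / 4)*2 + (i % 2) + 8*(i / 2)`[29,1]->15
L=29->gid=29>>2=7, tid=29&3=1
[1]->row 1·2+1+0=3  col gid=7
row: 15 vs 3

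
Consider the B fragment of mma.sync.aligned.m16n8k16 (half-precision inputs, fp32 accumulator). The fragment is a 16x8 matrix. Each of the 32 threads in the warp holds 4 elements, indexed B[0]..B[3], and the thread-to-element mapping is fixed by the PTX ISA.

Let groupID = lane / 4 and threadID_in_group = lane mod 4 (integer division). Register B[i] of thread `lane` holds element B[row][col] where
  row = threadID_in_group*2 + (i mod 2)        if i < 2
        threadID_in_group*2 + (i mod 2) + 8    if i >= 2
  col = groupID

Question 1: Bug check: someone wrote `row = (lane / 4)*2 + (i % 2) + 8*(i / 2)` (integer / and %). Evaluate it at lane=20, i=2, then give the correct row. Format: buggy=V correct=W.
buggy=18 correct=8

`(lane / 4)*2 + (i % 2) + 8*(i / 2)`[20,2]=>18
lane 20=>20/4=5, 20 mod 4=0
i=2  r:2·0+0+8=>8  c:5
row: 18 vs 8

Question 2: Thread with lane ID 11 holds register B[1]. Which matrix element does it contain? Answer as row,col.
lane 11→11/4=2, 11 mod 4=3
i=1  r:2·3+1+0→7  c:2

7,2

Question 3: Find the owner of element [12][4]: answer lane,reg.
c: 4->gid=4  r: 12->r8=1,tid=2,i&1=0
L=4*4+2=18  i=1*2+0=2

18,2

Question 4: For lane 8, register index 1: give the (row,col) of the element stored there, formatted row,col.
lane 8: grp=2 (8/4), tig=0 (8%4)
i=1: r=0*2+1+0=1, c=grp=2

1,2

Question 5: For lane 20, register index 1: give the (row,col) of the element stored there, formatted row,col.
lane 20: g=5 (20/4), t=0 (20%4)
i=1: r=0*2+1+0=1, c=g=5

1,5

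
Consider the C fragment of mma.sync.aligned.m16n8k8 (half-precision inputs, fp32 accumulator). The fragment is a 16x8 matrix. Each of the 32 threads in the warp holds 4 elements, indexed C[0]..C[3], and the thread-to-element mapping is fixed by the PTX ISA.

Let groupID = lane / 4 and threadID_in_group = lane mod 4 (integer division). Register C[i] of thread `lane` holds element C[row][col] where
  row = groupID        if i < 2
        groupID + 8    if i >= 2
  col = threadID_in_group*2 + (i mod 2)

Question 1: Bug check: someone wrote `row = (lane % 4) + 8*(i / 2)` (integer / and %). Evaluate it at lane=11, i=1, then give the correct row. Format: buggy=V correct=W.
buggy=3 correct=2

`(lane % 4) + 8*(i / 2)`[11,1]->3
11: gid=2,tid=3
[1] (2+0,3*2+1) = (2,7)
row: 3 vs 2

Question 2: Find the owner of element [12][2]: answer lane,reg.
17,2

r:12=>grp=4,rB=1  c:2=>tig=1,lo=0
L=4*4+1=17  i=1*2+0=2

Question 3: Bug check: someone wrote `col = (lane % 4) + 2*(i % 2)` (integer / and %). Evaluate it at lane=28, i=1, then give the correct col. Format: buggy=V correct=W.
buggy=2 correct=1

`(lane % 4) + 2*(i % 2)`[28,1]→2
28: G=7,T=0
[1] (7+0,0*2+1) = (7,1)
col: 2 vs 1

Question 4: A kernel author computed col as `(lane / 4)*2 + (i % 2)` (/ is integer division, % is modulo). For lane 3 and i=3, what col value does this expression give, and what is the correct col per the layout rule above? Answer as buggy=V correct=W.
buggy=1 correct=7

`(lane / 4)*2 + (i % 2)`[3,3]⇒1
lane 3⇒3/4=0, 3 mod 4=3
i=3  r:0+8⇒8  c:2·3+1⇒7
col: 1 vs 7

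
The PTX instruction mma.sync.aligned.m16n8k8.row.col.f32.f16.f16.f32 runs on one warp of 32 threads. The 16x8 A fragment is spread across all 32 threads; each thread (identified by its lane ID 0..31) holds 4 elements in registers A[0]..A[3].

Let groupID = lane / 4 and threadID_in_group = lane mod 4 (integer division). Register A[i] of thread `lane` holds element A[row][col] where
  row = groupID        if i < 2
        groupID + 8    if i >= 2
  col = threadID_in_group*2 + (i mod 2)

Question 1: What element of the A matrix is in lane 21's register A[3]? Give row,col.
21: g=5,t=1
[3] (5+8,1*2+1) = (13,3)

13,3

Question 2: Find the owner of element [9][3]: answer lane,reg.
r=9→G=1,rhi=1  c=3→T=1,p=1
L=1*4+1=5  i=1*2+1=3

5,3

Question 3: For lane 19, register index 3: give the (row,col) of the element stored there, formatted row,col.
L=19→G=19>>2=4, T=19&3=3
[3]→row 4+8=12  col 3·2+1=7

12,7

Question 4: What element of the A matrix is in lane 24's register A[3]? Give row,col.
lane 24: G=6 (24/4), T=0 (24%4)
i=3: r=6+8=14, c=0*2+1=1

14,1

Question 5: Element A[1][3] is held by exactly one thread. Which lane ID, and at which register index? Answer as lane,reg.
r:1=>grp=1,rB=0  c:3=>tig=1,lo=1
L=1*4+1=5  i=0*2+1=1

5,1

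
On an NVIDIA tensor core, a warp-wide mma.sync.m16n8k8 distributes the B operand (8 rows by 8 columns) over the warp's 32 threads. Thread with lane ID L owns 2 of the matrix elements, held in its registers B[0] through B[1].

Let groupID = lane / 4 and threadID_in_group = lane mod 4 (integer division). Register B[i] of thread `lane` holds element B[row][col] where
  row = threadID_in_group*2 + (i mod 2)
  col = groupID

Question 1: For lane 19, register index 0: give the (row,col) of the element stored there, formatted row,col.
19: g=4,t=3
[0] (3*2+0,4) = (6,4)

6,4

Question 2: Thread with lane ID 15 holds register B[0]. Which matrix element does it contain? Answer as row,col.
15: gr=3,th=3
[0] (3*2+0,3) = (6,3)

6,3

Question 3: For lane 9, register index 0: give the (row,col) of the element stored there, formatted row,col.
lane 9: gr=2 (9/4), th=1 (9%4)
i=0: r=1*2+0=2, c=gr=2

2,2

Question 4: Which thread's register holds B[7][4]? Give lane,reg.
c: 4->gid=4  r: 7->tid=3,i&1=1
L=4*4+3=19  i=1=1

19,1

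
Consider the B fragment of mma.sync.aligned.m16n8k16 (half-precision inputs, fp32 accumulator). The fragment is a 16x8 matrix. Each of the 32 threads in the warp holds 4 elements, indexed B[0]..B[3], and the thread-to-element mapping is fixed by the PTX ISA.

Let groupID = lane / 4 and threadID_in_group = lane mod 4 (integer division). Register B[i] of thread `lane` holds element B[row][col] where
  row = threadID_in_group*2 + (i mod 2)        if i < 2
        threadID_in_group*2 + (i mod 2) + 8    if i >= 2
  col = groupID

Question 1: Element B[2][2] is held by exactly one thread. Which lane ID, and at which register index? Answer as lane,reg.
c=2->g=2  r=2->rb=0,t=1,b0=0
L=2*4+1=9  i=0*2+0=0

9,0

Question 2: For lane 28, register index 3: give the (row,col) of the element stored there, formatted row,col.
9,7

28: G=7,T=0
[3] (0*2+1+8,7) = (9,7)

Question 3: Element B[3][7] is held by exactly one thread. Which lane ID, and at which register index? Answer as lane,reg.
c: 7->gid=7  r: 3->r8=0,tid=1,i&1=1
L=7*4+1=29  i=0*2+1=1

29,1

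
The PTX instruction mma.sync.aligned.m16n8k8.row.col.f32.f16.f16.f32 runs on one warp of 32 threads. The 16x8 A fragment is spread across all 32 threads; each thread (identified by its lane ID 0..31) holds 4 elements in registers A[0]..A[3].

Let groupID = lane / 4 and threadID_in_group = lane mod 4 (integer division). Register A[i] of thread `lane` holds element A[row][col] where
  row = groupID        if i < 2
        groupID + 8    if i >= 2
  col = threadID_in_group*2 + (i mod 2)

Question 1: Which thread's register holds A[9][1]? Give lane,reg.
r: 9->gid=1,r8=1  c: 1->tid=0,i&1=1
L=1*4+0=4  i=1*2+1=3

4,3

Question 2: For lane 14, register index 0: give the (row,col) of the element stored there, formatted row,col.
3,4

lane 14: G=3 (14/4), T=2 (14%4)
i=0: r=3+0=3, c=2*2+0=4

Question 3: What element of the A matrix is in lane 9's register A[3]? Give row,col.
10,3

9: G=2,T=1
[3] (2+8,1*2+1) = (10,3)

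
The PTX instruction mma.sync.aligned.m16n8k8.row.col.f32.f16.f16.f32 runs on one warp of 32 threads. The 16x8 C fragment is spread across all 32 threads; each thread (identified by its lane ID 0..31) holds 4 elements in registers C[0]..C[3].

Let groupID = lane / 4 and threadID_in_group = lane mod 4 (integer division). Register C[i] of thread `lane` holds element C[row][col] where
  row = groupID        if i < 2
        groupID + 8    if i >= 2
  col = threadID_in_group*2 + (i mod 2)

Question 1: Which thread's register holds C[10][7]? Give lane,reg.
r=10->g=2,rb=1  c=7->t=3,b0=1
L=2*4+3=11  i=1*2+1=3

11,3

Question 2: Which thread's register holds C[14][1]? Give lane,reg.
24,3

r=14→G=6,rhi=1  c=1→T=0,p=1
L=6*4+0=24  i=1*2+1=3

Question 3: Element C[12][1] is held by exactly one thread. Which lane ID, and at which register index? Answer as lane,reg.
r=12⇒gr=4,Rb=1  c=1⇒th=0,odd=1
L=4*4+0=16  i=1*2+1=3

16,3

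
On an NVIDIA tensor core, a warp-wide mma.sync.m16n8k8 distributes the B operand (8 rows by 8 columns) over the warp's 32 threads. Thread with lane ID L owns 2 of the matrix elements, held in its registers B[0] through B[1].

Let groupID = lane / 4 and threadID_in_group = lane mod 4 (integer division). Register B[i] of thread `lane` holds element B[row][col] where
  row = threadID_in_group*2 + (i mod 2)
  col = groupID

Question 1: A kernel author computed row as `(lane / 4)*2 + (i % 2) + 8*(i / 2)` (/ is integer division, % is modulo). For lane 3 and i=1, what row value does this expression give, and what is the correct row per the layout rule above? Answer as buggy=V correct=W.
`(lane / 4)*2 + (i % 2) + 8*(i / 2)`[3,1]->1
L=3->g=3>>2=0, t=3&3=3
[1]->row 3·2+1=7  col g=0
row: 1 vs 7

buggy=1 correct=7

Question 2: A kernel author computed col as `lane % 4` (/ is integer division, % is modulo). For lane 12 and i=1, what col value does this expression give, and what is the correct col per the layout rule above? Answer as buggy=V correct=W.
`lane % 4`[12,1]->0
12: g=3,t=0
[1] (0*2+1,3) = (1,3)
col: 0 vs 3

buggy=0 correct=3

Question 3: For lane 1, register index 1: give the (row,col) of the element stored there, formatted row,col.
L=1->gid=1>>2=0, tid=1&3=1
[1]->row 1·2+1=3  col gid=0

3,0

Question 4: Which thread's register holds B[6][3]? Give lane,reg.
15,0

c=3->g=3  r=6->t=3,b0=0
L=3*4+3=15  i=0=0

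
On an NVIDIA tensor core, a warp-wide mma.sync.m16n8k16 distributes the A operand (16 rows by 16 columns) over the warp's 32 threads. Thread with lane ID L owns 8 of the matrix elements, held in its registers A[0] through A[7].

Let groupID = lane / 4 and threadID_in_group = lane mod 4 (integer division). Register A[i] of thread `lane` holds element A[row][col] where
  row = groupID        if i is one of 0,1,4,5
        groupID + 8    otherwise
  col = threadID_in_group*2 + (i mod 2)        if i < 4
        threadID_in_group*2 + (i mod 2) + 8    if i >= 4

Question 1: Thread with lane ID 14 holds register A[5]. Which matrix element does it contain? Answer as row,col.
L=14⇒gr=14>>2=3, th=14&3=2
[5]⇒row 3+0=3  col 2·2+1+8=13

3,13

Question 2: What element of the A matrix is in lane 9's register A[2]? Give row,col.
9: grp=2,tig=1
[2] (2+8,1*2+0+0) = (10,2)

10,2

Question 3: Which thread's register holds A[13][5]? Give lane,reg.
r:13=>grp=5,rB=1  c:5=>cB=0,tig=2,lo=1
L=5*4+2=22  i=0*4+1*2+1=3

22,3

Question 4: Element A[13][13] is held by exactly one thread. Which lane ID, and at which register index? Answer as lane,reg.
r: 13->gid=5,r8=1  c: 13->c8=1,tid=2,i&1=1
L=5*4+2=22  i=1*4+1*2+1=7

22,7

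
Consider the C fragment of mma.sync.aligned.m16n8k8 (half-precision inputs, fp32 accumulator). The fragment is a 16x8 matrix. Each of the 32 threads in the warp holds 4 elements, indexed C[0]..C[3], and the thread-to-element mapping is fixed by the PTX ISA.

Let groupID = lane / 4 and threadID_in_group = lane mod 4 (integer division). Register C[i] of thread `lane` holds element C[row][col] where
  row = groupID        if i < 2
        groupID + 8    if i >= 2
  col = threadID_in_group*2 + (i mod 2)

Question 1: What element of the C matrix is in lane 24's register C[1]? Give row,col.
L=24=>grp=24>>2=6, tig=24&3=0
[1]=>row 6+0=6  col 0·2+1=1

6,1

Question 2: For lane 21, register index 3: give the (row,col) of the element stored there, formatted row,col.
13,3

L=21->g=21>>2=5, t=21&3=1
[3]->row 5+8=13  col 1·2+1=3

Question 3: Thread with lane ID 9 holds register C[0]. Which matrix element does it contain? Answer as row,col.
2,2

lane 9⇒9/4=2, 9 mod 4=1
i=0  r:2+0⇒2  c:2·1+0⇒2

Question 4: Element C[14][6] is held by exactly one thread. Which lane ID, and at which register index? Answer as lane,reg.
r=14->g=6,rb=1  c=6->t=3,b0=0
L=6*4+3=27  i=1*2+0=2

27,2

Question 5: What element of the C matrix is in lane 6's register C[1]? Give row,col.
1,5

6: gid=1,tid=2
[1] (1+0,2*2+1) = (1,5)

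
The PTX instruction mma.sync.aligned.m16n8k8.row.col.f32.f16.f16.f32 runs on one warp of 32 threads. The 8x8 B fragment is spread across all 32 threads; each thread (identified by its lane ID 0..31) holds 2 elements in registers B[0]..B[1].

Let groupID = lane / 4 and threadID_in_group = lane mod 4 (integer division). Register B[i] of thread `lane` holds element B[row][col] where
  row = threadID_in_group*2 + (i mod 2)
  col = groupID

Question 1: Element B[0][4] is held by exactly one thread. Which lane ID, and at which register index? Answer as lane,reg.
16,0

c=4->g=4  r=0->t=0,b0=0
L=4*4+0=16  i=0=0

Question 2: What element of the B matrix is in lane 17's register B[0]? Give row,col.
2,4

lane 17: gid=4 (17/4), tid=1 (17%4)
i=0: r=1*2+0=2, c=gid=4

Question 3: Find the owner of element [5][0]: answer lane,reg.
c:0=>grp=0  r:5=>tig=2,lo=1
L=0*4+2=2  i=1=1

2,1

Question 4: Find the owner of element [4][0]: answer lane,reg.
2,0

c:0=>grp=0  r:4=>tig=2,lo=0
L=0*4+2=2  i=0=0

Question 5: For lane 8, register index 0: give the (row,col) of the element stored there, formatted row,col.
0,2

L=8->g=8>>2=2, t=8&3=0
[0]->row 0·2+0=0  col g=2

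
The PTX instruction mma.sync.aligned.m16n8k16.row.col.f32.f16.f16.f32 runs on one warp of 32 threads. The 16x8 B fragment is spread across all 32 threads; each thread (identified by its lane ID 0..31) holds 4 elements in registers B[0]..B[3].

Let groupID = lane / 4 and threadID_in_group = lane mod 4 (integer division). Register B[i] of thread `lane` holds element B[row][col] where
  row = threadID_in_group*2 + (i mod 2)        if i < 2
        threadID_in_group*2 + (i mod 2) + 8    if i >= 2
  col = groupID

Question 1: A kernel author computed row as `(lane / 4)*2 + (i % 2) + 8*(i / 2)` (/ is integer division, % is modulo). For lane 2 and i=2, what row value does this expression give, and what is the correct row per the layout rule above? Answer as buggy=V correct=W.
`(lane / 4)*2 + (i % 2) + 8*(i / 2)`[2,2]⇒8
L=2⇒gr=2>>2=0, th=2&3=2
[2]⇒row 2·2+0+8=12  col gr=0
row: 8 vs 12

buggy=8 correct=12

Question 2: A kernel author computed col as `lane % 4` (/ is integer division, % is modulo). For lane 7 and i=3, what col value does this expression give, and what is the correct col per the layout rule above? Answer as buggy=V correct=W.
`lane % 4`[7,3]=>3
lane 7=>7/4=1, 7 mod 4=3
i=3  r:2·3+1+8=>15  c:1
col: 3 vs 1

buggy=3 correct=1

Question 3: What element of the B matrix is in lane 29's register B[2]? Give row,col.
10,7

lane 29->29/4=7, 29 mod 4=1
i=2  r:2·1+0+8->10  c:7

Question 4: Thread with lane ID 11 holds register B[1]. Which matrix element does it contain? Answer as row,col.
7,2

11: gr=2,th=3
[1] (3*2+1+0,2) = (7,2)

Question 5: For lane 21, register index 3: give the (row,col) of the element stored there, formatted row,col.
11,5

lane 21→21/4=5, 21 mod 4=1
i=3  r:2·1+1+8→11  c:5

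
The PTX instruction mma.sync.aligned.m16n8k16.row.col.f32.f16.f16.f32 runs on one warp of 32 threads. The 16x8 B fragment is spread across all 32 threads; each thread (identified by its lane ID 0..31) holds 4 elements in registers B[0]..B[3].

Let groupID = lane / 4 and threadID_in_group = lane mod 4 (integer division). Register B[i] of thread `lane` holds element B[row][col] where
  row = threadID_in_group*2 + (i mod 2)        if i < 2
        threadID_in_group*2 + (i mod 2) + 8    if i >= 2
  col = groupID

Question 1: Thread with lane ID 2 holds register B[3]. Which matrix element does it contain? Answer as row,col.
13,0

lane 2: G=0 (2/4), T=2 (2%4)
i=3: r=2*2+1+8=13, c=G=0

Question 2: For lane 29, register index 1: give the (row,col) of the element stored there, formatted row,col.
3,7

29: gr=7,th=1
[1] (1*2+1+0,7) = (3,7)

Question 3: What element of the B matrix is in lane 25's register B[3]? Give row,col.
lane 25: g=6 (25/4), t=1 (25%4)
i=3: r=1*2+1+8=11, c=g=6

11,6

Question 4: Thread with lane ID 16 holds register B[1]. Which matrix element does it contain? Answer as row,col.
1,4

L=16->gid=16>>2=4, tid=16&3=0
[1]->row 0·2+1+0=1  col gid=4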